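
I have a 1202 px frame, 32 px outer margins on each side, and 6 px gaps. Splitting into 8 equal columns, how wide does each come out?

Inside the margins: 1202 − 64 = 1138 px.
Subtracting 7 gaps of 6 leaves 1096 for 8 columns, so c = 137 px.

137 px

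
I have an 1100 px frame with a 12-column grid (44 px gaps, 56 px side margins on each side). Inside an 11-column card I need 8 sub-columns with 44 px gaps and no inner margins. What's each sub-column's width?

74.25 px

Inside the margins: 1100 − 112 = 988 px.
Subtracting 11 gaps of 44 leaves 504 for 12 columns, so c = 42 px.
Span of 11: 11·42 + 10·44 = 462 + 440 = 902 px.
Subtracting 7 gaps of 44 leaves 594 for 8 columns, so d = 74.25 px.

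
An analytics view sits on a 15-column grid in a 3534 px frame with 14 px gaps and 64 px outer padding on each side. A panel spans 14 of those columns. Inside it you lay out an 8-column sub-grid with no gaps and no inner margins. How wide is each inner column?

397.25 px

Outer content = 3534 − 2·64 = 3406 px.
Subtracting 14 gaps of 14 leaves 3210 for 15 columns, so c = 214 px.
14-column span = 14·214 + 13·14 = 3178 px.
With no gaps, each column is 3178/8 = 397.25 px.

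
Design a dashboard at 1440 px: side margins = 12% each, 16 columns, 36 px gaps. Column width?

34.65 px

Margins: 12% × 1440 = 172.8 px each, so content = 1440 − 345.6 = 1094.4 px.
16 columns + 15 gaps: 16c + 15·36 = 1094.4.
16c = 1094.4 − 540 = 554.4, so c = 34.65 px.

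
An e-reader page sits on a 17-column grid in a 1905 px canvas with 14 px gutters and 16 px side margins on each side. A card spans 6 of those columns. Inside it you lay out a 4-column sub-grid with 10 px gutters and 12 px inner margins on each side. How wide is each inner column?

149.5 px

Subtract both margins: 1905 − 2·16 = 1873 px.
17 columns + 16 gutters: 17c + 16·14 = 1873.
17c = 1873 − 224 = 1649, so c = 97 px.
Span of 6: 6·97 + 5·14 = 582 + 70 = 652 px.
Inner content = 652 − 2·12 = 628 px.
628 − 3·10 = 598; ÷4 gives d = 149.5 px.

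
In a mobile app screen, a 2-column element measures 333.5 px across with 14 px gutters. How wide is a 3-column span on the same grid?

333.5 − 1·14 = 319.5; ÷2 gives c = 159.75 px.
Span of 3: 3·159.75 + 2·14 = 479.25 + 28 = 507.25 px.

507.25 px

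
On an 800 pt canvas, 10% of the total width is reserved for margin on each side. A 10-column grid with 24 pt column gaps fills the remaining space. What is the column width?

800 × (1 − 2·10%) = 800 × 80% = 640 pt for the columns.
Subtracting 9 column gaps of 24 leaves 424 for 10 columns, so c = 42.4 pt.

42.4 pt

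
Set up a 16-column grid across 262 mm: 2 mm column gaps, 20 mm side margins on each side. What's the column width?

Content width = 262 − 2·20 = 222 mm.
Subtracting 15 column gaps of 2 leaves 192 for 16 columns, so c = 12 mm.

12 mm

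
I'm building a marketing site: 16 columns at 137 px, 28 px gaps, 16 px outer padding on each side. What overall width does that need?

2644 px

Adding margins, columns and gutters: 32 + 2192 + 420 = 2644 px.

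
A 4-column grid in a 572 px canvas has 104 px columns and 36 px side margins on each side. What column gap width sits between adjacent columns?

28 px

Take off 72 px of margins, leaving 500 px.
Columns use 416 px, leaving 84 px across 3 column gaps = 28 px each.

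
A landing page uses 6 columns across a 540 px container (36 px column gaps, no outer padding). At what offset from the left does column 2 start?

540 − 5·36 = 360; ÷6 gives c = 60 px.
Each column+gutter stride is 96 px; with no margin, 1 of them is 96 px.

96 px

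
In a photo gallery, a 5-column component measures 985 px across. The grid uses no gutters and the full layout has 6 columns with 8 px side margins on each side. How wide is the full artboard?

1198 px

985 / 5 = 197 px per column.
Total width: 2·8 + 6·197 = 1198 px.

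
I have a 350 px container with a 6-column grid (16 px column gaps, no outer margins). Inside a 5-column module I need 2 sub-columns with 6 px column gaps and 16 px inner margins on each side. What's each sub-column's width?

125.5 px

6 columns + 5 column gaps: 6c + 5·16 = 350.
6c = 350 − 80 = 270, so c = 45 px.
Span of 5: 5·45 + 4·16 = 225 + 64 = 289 px.
Inner content = 289 − 2·16 = 257 px.
2 columns + 1 column gap: 2d + 1·6 = 257.
2d = 257 − 6 = 251, so d = 125.5 px.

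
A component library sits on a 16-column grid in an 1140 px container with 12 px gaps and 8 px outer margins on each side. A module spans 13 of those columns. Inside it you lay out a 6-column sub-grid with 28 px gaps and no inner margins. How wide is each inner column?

128.5 px

Outer content = 1140 − 2·8 = 1124 px.
16c + 15·12 = 1124 → 16c = 944 → c = 59 px.
Span of 13: 13·59 + 12·12 = 767 + 144 = 911 px.
6d + 5·28 = 911 → 6d = 771 → d = 128.5 px.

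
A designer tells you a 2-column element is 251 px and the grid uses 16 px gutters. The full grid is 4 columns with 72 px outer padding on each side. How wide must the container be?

2c + 1·16 = 251 → 2c = 235 → c = 117.5 px.
Container = 2·72 + 4·117.5 + 3·16 = 144 + 470 + 48 = 662 px.

662 px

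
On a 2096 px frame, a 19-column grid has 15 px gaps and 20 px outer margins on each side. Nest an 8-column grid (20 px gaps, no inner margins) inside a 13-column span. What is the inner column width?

157.75 px

Outer content = 2096 − 2·20 = 2056 px.
19c + 18·15 = 2056 → 19c = 1786 → c = 94 px.
13-column span = 13·94 + 12·15 = 1402 px.
8 columns + 7 gaps: 8d + 7·20 = 1402.
8d = 1402 − 140 = 1262, so d = 157.75 px.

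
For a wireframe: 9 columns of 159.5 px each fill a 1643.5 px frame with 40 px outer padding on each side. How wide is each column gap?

16 px

Content width = 1643.5 − 2·40 = 1563.5 px.
9·159.5 + 8g = 1563.5 → 8g = 128 → g = 16 px.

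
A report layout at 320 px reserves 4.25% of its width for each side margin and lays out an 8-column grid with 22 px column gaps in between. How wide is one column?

17.35 px

Margins: 4.25% × 320 = 13.6 px each, so content = 320 − 27.2 = 292.8 px.
Subtracting 7 column gaps of 22 leaves 138.8 for 8 columns, so c = 17.35 px.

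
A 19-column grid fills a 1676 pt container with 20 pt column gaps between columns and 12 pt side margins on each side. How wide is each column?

68 pt

Content width = 1676 − 2·12 = 1652 pt.
19c + 18·20 = 1652 → 19c = 1292 → c = 68 pt.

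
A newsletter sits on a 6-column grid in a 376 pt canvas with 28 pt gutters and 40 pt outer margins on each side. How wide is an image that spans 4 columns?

Inside the margins: 376 − 80 = 296 pt.
6 columns + 5 gutters: 6c + 5·28 = 296.
6c = 296 − 140 = 156, so c = 26 pt.
4 columns plus 3 gutters: 104 + 84 = 188 pt.

188 pt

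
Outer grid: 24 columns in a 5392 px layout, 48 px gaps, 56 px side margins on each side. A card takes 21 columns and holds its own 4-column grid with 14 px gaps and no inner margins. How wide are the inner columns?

1143 px

Inside the margins: 5392 − 112 = 5280 px.
24 columns + 23 gaps: 24c + 23·48 = 5280.
24c = 5280 − 1104 = 4176, so c = 174 px.
Span of 21: 21·174 + 20·48 = 3654 + 960 = 4614 px.
4d + 3·14 = 4614 → 4d = 4572 → d = 1143 px.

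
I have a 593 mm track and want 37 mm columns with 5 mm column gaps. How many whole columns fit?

14 columns

Each extra column adds 37 + 5 = 42 mm.
(593 + 5) / 42 = 14.24, so 14 columns fit.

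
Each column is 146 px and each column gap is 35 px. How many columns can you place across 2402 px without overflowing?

Each extra column adds 146 + 35 = 181 px.
(2402 + 35) / 181 = 13.46, so 13 columns fit.

13 columns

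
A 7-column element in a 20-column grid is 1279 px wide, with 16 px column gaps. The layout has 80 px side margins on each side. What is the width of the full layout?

3844 px

7 columns + 6 column gaps: 7c + 6·16 = 1279.
7c = 1279 − 96 = 1183, so c = 169 px.
Layout = 2·80 + 20·169 + 19·16 = 160 + 3380 + 304 = 3844 px.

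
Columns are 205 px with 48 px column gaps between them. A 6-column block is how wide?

6 columns plus 5 column gaps: 1230 + 240 = 1470 px.

1470 px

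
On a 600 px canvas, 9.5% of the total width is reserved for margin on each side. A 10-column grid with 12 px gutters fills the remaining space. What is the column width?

Each margin = 9.5% of 600 = 57 px; content = 600 − 2·57 = 486 px.
10c + 9·12 = 486 → 10c = 378 → c = 37.8 px.

37.8 px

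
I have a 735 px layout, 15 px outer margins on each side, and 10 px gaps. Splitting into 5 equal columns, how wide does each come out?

Content width = 735 − 2·15 = 705 px.
5c + 4·10 = 705 → 5c = 665 → c = 133 px.

133 px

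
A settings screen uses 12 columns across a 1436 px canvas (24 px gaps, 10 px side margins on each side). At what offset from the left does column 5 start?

Content = 1436 − 2·10 = 1416 px.
12 columns + 11 gaps: 12c + 11·24 = 1416.
12c = 1416 − 264 = 1152, so c = 96 px.
Each column+gutter stride is 120 px; 4 of them past the 10 px margin is 10 + 480 = 490 px.

490 px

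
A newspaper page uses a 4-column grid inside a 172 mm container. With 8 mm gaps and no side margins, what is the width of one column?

37 mm

4 columns + 3 gaps: 4c + 3·8 = 172.
4c = 172 − 24 = 148, so c = 37 mm.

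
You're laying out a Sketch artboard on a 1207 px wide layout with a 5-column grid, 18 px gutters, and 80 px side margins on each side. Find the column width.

Inside the margins: 1207 − 160 = 1047 px.
5 columns + 4 gutters: 5c + 4·18 = 1047.
5c = 1047 − 72 = 975, so c = 195 px.

195 px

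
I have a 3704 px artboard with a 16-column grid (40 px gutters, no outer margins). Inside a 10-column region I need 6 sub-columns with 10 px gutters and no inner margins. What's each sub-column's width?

Subtracting 15 gutters of 40 leaves 3104 for 16 columns, so c = 194 px.
10 columns plus 9 gutters: 1940 + 360 = 2300 px.
Subtracting 5 gutters of 10 leaves 2250 for 6 columns, so d = 375 px.

375 px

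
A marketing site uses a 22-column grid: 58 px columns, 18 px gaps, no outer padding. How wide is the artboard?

1654 px

Artboard = 22·58 + 21·18 = 1276 + 378 = 1654 px.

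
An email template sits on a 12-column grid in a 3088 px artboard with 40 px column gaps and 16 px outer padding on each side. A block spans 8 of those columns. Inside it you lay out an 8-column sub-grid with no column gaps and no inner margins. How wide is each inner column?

253 px

Inside the margins: 3088 − 32 = 3056 px.
12 columns + 11 column gaps: 12c + 11·40 = 3056.
12c = 3056 − 440 = 2616, so c = 218 px.
8-column span = 8·218 + 7·40 = 2024 px.
8d = 2024 → d = 253 px.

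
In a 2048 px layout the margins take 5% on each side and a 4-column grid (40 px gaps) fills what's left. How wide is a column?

Margins: 5% × 2048 = 102.4 px each, so content = 2048 − 204.8 = 1843.2 px.
1843.2 − 3·40 = 1723.2; ÷4 gives c = 430.8 px.

430.8 px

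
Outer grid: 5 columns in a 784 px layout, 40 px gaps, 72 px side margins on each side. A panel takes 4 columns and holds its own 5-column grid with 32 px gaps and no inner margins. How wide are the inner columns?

Subtract both margins: 784 − 2·72 = 640 px.
5c + 4·40 = 640 → 5c = 480 → c = 96 px.
4 columns plus 3 gaps: 384 + 120 = 504 px.
Subtracting 4 gaps of 32 leaves 376 for 5 columns, so d = 75.2 px.

75.2 px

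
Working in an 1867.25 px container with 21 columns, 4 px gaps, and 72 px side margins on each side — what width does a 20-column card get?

Content width = 1867.25 − 2·72 = 1723.25 px.
21c + 20·4 = 1723.25 → 21c = 1643.25 → c = 78.25 px.
20-column span = 20·78.25 + 19·4 = 1641 px.

1641 px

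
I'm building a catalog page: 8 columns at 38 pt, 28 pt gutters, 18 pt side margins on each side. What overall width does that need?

536 pt

Adding margins, columns and gutters: 36 + 304 + 196 = 536 pt.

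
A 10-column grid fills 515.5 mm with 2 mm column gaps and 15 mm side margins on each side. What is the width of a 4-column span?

193 mm

Content width = 515.5 − 2·15 = 485.5 mm.
485.5 − 9·2 = 467.5; ÷10 gives c = 46.75 mm.
Span of 4: 4·46.75 + 3·2 = 187 + 6 = 193 mm.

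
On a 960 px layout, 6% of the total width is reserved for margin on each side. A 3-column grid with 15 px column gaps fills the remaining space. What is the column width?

960 × (1 − 2·6%) = 960 × 88% = 844.8 px for the columns.
3 columns + 2 column gaps: 3c + 2·15 = 844.8.
3c = 844.8 − 30 = 814.8, so c = 271.6 px.

271.6 px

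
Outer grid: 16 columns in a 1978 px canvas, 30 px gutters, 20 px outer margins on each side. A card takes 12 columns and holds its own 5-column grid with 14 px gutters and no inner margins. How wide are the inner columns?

278 px

Outer content = 1978 − 2·20 = 1938 px.
16c + 15·30 = 1938 → 16c = 1488 → c = 93 px.
Span of 12: 12·93 + 11·30 = 1116 + 330 = 1446 px.
1446 − 4·14 = 1390; ÷5 gives d = 278 px.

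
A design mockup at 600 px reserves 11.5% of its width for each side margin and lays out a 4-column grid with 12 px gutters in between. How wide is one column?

Margins: 11.5% × 600 = 69 px each, so content = 600 − 138 = 462 px.
Subtracting 3 gutters of 12 leaves 426 for 4 columns, so c = 106.5 px.

106.5 px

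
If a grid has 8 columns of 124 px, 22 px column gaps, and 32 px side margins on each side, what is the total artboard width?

Artboard = 2·32 + 8·124 + 7·22 = 64 + 992 + 154 = 1210 px.

1210 px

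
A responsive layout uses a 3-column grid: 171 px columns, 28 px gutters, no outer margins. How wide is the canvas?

Canvas = 3·171 + 2·28 = 513 + 56 = 569 px.

569 px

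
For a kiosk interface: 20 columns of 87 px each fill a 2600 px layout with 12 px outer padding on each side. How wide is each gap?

Inside the margins: 2600 − 24 = 2576 px.
20·87 + 19g = 2576 → 19g = 836 → g = 44 px.

44 px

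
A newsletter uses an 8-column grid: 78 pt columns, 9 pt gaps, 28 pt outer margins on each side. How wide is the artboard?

743 pt

Total width: 2·28 + 8·78 + 7·9 = 743 pt.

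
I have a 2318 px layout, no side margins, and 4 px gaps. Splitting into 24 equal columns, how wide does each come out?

Subtracting 23 gaps of 4 leaves 2226 for 24 columns, so c = 92.75 px.

92.75 px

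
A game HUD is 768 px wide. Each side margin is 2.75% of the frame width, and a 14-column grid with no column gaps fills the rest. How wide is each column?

768 × (1 − 2·2.75%) = 768 × 94.5% = 725.76 px for the columns.
With no column gaps, each column is 725.76/14 = 51.84 px.

51.84 px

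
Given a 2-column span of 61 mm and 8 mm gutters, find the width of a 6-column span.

2 columns + 1 gutter: 2c + 1·8 = 61.
2c = 61 − 8 = 53, so c = 26.5 mm.
6 columns plus 5 gutters: 159 + 40 = 199 mm.

199 mm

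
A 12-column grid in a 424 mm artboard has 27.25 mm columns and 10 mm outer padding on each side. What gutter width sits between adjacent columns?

7 mm

Content width = 424 − 2·10 = 404 mm.
Columns use 327 mm, leaving 77 mm across 11 gutters = 7 mm each.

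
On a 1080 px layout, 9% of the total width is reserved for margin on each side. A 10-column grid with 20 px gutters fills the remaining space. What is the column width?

1080 × (1 − 2·9%) = 1080 × 82% = 885.6 px for the columns.
Subtracting 9 gutters of 20 leaves 705.6 for 10 columns, so c = 70.56 px.

70.56 px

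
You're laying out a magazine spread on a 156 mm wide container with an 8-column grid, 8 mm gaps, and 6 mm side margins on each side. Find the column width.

11 mm

Content width = 156 − 2·6 = 144 mm.
8c + 7·8 = 144 → 8c = 88 → c = 11 mm.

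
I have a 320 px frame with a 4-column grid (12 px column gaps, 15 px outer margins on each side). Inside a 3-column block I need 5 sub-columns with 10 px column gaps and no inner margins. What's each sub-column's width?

Inside the margins: 320 − 30 = 290 px.
4c + 3·12 = 290 → 4c = 254 → c = 63.5 px.
3-column span = 3·63.5 + 2·12 = 214.5 px.
214.5 − 4·10 = 174.5; ÷5 gives d = 34.9 px.

34.9 px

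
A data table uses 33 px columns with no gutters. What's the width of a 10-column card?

10-column span = 10·33 = 330 px.

330 px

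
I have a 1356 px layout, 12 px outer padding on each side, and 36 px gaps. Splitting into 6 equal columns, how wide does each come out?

Content width = 1356 − 2·12 = 1332 px.
6c + 5·36 = 1332 → 6c = 1152 → c = 192 px.

192 px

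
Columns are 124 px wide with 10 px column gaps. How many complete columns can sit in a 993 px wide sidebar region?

7 columns

Each extra column adds 124 + 10 = 134 px.
(993 + 10) / 134 = 7.49, so 7 columns fit.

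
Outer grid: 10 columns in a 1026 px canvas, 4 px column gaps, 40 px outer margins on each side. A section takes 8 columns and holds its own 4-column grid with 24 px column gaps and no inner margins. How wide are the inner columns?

Subtract both margins: 1026 − 2·40 = 946 px.
946 − 9·4 = 910; ÷10 gives c = 91 px.
Span of 8: 8·91 + 7·4 = 728 + 28 = 756 px.
4d + 3·24 = 756 → 4d = 684 → d = 171 px.

171 px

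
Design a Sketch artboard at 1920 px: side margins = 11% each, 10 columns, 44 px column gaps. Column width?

110.16 px

Margins: 11% × 1920 = 211.2 px each, so content = 1920 − 422.4 = 1497.6 px.
1497.6 − 9·44 = 1101.6; ÷10 gives c = 110.16 px.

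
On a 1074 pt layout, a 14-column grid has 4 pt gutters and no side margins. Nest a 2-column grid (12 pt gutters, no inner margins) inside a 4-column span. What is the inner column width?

146 pt

14 columns + 13 gutters: 14c + 13·4 = 1074.
14c = 1074 − 52 = 1022, so c = 73 pt.
Span of 4: 4·73 + 3·4 = 292 + 12 = 304 pt.
Subtracting 1 gutter of 12 leaves 292 for 2 columns, so d = 146 pt.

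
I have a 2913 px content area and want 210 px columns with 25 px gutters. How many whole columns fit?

12 columns

12 columns: 12·210 + 11·25 = 2795 px ≤ 2913.
13 columns: 3030 px > 2913. So 12.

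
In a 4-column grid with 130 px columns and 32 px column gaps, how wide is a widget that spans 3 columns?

454 px

3 columns plus 2 column gaps: 390 + 64 = 454 px.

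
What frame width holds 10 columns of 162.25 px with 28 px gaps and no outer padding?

Frame = 10·162.25 + 9·28 = 1622.5 + 252 = 1874.5 px.

1874.5 px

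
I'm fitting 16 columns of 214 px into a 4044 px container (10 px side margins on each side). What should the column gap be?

Subtract both margins: 4044 − 2·10 = 4024 px.
16·214 + 15g = 4024 → 15g = 600 → g = 40 px.

40 px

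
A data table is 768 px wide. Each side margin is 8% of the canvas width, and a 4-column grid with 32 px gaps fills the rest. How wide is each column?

768 × (1 − 2·8%) = 768 × 84% = 645.12 px for the columns.
645.12 − 3·32 = 549.12; ÷4 gives c = 137.28 px.

137.28 px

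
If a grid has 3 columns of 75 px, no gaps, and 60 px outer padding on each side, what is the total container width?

345 px

Container = 2·60 + 3·75 = 120 + 225 = 345 px.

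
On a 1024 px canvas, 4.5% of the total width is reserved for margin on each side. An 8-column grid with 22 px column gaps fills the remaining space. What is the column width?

1024 × (1 − 2·4.5%) = 1024 × 91% = 931.84 px for the columns.
Subtracting 7 column gaps of 22 leaves 777.84 for 8 columns, so c = 97.23 px.

97.23 px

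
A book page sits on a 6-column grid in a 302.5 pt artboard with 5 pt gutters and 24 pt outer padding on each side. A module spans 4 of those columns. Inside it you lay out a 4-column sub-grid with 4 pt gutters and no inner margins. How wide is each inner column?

39 pt

Inside the margins: 302.5 − 48 = 254.5 pt.
6c + 5·5 = 254.5 → 6c = 229.5 → c = 38.25 pt.
4 columns plus 3 gutters: 153 + 15 = 168 pt.
Subtracting 3 gutters of 4 leaves 156 for 4 columns, so d = 39 pt.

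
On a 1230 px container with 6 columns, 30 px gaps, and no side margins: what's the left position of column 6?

6c + 5·30 = 1230 → 6c = 1080 → c = 180 px.
No margin, so column 6 starts at 5·(column + gutter) = 5·210 = 1050 px.

1050 px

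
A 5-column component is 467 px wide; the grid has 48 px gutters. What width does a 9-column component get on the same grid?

Subtracting 4 gutters of 48 leaves 275 for 5 columns, so c = 55 px.
Span of 9: 9·55 + 8·48 = 495 + 384 = 879 px.

879 px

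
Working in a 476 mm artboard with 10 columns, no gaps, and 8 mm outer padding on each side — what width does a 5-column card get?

230 mm

Take off 16 mm of margins, leaving 460 mm.
With no gaps, each column is 460/10 = 46 mm.
5-column span = 5·46 = 230 mm.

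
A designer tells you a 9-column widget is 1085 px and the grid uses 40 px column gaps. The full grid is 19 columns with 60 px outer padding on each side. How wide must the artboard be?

2455 px

1085 − 8·40 = 765; ÷9 gives c = 85 px.
Artboard = 2·60 + 19·85 + 18·40 = 120 + 1615 + 720 = 2455 px.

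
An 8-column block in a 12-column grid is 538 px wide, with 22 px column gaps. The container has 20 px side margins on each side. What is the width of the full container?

8c + 7·22 = 538 → 8c = 384 → c = 48 px.
Container = 2·20 + 12·48 + 11·22 = 40 + 576 + 242 = 858 px.

858 px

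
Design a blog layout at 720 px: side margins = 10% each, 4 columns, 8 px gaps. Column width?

Each margin = 10% of 720 = 72 px; content = 720 − 2·72 = 576 px.
576 − 3·8 = 552; ÷4 gives c = 138 px.

138 px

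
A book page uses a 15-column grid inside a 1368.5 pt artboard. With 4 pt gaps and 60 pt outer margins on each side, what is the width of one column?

79.5 pt

Take off 120 pt of margins, leaving 1248.5 pt.
15 columns + 14 gaps: 15c + 14·4 = 1248.5.
15c = 1248.5 − 56 = 1192.5, so c = 79.5 pt.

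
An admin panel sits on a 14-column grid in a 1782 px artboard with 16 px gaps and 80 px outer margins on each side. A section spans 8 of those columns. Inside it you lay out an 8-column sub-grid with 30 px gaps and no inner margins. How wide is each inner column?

88.75 px

Outer content = 1782 − 2·80 = 1622 px.
14c + 13·16 = 1622 → 14c = 1414 → c = 101 px.
8-column span = 8·101 + 7·16 = 920 px.
Subtracting 7 gaps of 30 leaves 710 for 8 columns, so d = 88.75 px.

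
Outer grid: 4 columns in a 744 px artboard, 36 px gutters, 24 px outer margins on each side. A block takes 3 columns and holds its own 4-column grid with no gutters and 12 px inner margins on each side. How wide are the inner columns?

Subtract both margins: 744 − 2·24 = 696 px.
696 − 3·36 = 588; ÷4 gives c = 147 px.
3-column span = 3·147 + 2·36 = 513 px.
Inner content = 513 − 2·12 = 489 px.
489 / 4 = 122.25 px per column.

122.25 px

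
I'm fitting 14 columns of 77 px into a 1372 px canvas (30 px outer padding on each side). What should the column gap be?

18 px

Content width = 1372 − 2·30 = 1312 px.
14·77 + 13g = 1312 → 13g = 234 → g = 18 px.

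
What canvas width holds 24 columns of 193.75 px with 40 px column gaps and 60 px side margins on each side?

Canvas = 2·60 + 24·193.75 + 23·40 = 120 + 4650 + 920 = 5690 px.

5690 px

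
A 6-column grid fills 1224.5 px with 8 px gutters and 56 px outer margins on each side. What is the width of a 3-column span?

552.25 px

Take off 112 px of margins, leaving 1112.5 px.
1112.5 − 5·8 = 1072.5; ÷6 gives c = 178.75 px.
3 columns plus 2 gutters: 536.25 + 16 = 552.25 px.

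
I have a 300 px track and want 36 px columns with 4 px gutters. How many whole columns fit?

Each extra column adds 36 + 4 = 40 px.
(300 + 4) / 40 = 7.60, so 7 columns fit.

7 columns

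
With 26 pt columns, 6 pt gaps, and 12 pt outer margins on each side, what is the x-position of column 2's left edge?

Column 2 starts at margin + 1·(column + gutter) = 12 + 1·32 = 44 pt.

44 pt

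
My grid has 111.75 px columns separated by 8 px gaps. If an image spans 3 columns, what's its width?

351.25 px

Span of 3: 3·111.75 + 2·8 = 335.25 + 16 = 351.25 px.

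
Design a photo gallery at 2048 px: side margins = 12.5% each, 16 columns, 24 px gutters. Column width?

2048 × (1 − 2·12.5%) = 2048 × 75% = 1536 px for the columns.
16c + 15·24 = 1536 → 16c = 1176 → c = 73.5 px.

73.5 px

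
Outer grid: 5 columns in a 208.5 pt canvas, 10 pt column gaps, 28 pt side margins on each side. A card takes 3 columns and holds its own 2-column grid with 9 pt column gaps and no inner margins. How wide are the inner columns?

39.25 pt

Inside the margins: 208.5 − 56 = 152.5 pt.
Subtracting 4 column gaps of 10 leaves 112.5 for 5 columns, so c = 22.5 pt.
3 columns plus 2 column gaps: 67.5 + 20 = 87.5 pt.
87.5 − 1·9 = 78.5; ÷2 gives d = 39.25 pt.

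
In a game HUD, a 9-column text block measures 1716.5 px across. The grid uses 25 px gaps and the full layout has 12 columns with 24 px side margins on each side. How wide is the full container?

9c + 8·25 = 1716.5 → 9c = 1516.5 → c = 168.5 px.
Adding margins, columns and gutters: 48 + 2022 + 275 = 2345 px.

2345 px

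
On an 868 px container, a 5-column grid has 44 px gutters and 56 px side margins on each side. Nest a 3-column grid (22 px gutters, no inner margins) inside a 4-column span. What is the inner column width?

184 px

Take off 112 px of margins, leaving 756 px.
Subtracting 4 gutters of 44 leaves 580 for 5 columns, so c = 116 px.
Span of 4: 4·116 + 3·44 = 464 + 132 = 596 px.
596 − 2·22 = 552; ÷3 gives d = 184 px.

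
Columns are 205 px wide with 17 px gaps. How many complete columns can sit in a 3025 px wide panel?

13 columns: 13·205 + 12·17 = 2869 px ≤ 3025.
14 columns: 3091 px > 3025. So 13.

13 columns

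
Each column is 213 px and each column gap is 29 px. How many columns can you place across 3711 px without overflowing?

15 columns

Each extra column adds 213 + 29 = 242 px.
(3711 + 29) / 242 = 15.45, so 15 columns fit.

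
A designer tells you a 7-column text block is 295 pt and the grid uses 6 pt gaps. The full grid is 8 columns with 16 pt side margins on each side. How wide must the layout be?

370 pt

7 columns + 6 gaps: 7c + 6·6 = 295.
7c = 295 − 36 = 259, so c = 37 pt.
Total width: 2·16 + 8·37 + 7·6 = 370 pt.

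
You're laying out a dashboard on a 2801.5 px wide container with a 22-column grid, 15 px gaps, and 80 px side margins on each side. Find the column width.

Content width = 2801.5 − 2·80 = 2641.5 px.
22 columns + 21 gaps: 22c + 21·15 = 2641.5.
22c = 2641.5 − 315 = 2326.5, so c = 105.75 px.

105.75 px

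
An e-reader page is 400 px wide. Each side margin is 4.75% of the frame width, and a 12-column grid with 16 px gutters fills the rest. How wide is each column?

15.5 px

400 × (1 − 2·4.75%) = 400 × 90.5% = 362 px for the columns.
Subtracting 11 gutters of 16 leaves 186 for 12 columns, so c = 15.5 px.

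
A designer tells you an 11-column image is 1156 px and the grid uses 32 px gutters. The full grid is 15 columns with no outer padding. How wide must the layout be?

Subtracting 10 gutters of 32 leaves 836 for 11 columns, so c = 76 px.
Layout = 15·76 + 14·32 = 1140 + 448 = 1588 px.

1588 px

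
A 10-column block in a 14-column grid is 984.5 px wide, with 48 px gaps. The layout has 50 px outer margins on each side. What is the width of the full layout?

10c + 9·48 = 984.5 → 10c = 552.5 → c = 55.25 px.
Adding margins, columns and gutters: 100 + 773.5 + 624 = 1497.5 px.

1497.5 px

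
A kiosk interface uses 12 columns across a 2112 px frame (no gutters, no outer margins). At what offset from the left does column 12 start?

1936 px

12c = 2112 → c = 176 px.
No margin, so column 12 starts at 11·(column + gutter) = 11·176 = 1936 px.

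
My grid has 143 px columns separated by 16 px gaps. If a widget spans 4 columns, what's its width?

620 px

4-column span = 4·143 + 3·16 = 620 px.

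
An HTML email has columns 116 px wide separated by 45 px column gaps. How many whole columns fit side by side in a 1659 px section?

k columns need k·116 + (k−1)·45 = k·161 − 45.
k·161 − 45 ≤ 1659 → k ≤ 1704 / 161 ≈ 10.58, so k = 10.

10 columns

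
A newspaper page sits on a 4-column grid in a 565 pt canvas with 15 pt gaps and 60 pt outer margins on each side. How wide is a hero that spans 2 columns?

215 pt

Content width = 565 − 2·60 = 445 pt.
4c + 3·15 = 445 → 4c = 400 → c = 100 pt.
2-column span = 2·100 + 1·15 = 215 pt.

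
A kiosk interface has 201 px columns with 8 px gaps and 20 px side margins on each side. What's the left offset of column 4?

Before column 4: the margin + 3 columns + 3 gaps.
Offset = 20 + 3·(201 + 8) = 20 + 627 = 647 px.

647 px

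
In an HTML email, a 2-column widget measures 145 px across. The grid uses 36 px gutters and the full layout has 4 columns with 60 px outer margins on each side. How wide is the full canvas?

2 columns + 1 gutter: 2c + 1·36 = 145.
2c = 145 − 36 = 109, so c = 54.5 px.
Adding margins, columns and gutters: 120 + 218 + 108 = 446 px.

446 px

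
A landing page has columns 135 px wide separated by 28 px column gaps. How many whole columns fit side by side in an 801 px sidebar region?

k columns need k·135 + (k−1)·28 = k·163 − 28.
k·163 − 28 ≤ 801 → k ≤ 829 / 163 ≈ 5.09, so k = 5.

5 columns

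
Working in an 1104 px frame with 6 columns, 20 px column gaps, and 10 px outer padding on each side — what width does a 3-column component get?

532 px

Subtract both margins: 1104 − 2·10 = 1084 px.
1084 − 5·20 = 984; ÷6 gives c = 164 px.
3-column span = 3·164 + 2·20 = 532 px.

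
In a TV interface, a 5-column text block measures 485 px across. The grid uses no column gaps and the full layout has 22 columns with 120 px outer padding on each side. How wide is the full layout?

5c = 485 → c = 97 px.
Layout = 2·120 + 22·97 = 240 + 2134 = 2374 px.

2374 px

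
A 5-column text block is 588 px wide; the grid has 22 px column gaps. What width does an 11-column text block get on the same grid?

1320 px

588 − 4·22 = 500; ÷5 gives c = 100 px.
11-column span = 11·100 + 10·22 = 1320 px.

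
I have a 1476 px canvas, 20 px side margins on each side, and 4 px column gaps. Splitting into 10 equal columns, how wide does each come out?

140 px

Subtract both margins: 1476 − 2·20 = 1436 px.
Subtracting 9 column gaps of 4 leaves 1400 for 10 columns, so c = 140 px.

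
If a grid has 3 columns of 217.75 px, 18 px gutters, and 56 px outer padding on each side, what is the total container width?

Adding margins, columns and gutters: 112 + 653.25 + 36 = 801.25 px.

801.25 px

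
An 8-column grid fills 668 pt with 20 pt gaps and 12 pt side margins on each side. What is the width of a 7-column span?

Content width = 668 − 2·12 = 644 pt.
8c + 7·20 = 644 → 8c = 504 → c = 63 pt.
Span of 7: 7·63 + 6·20 = 441 + 120 = 561 pt.

561 pt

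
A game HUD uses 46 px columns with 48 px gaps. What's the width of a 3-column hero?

234 px

3 columns plus 2 gaps: 138 + 96 = 234 px.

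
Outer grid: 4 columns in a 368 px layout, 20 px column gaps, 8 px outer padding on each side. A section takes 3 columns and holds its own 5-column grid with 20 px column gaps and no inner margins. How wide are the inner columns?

Inside the margins: 368 − 16 = 352 px.
Subtracting 3 column gaps of 20 leaves 292 for 4 columns, so c = 73 px.
3-column span = 3·73 + 2·20 = 259 px.
5d + 4·20 = 259 → 5d = 179 → d = 35.8 px.

35.8 px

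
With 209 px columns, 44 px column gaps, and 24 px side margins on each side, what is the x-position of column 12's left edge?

2807 px

Column 12 starts at margin + 11·(column + gutter) = 24 + 11·253 = 2807 px.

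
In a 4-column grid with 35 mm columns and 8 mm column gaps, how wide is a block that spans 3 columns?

121 mm

3 columns plus 2 column gaps: 105 + 16 = 121 mm.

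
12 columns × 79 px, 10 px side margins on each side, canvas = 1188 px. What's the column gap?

20 px

Content width = 1188 − 2·10 = 1168 px.
12 columns take 12·79 = 948 px; remaining 220 splits into 11 column gaps.
g = 220 / 11 = 20 px.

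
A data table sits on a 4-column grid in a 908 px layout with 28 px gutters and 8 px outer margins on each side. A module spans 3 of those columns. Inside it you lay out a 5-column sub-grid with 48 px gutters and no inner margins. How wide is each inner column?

Inside the margins: 908 − 16 = 892 px.
4 columns + 3 gutters: 4c + 3·28 = 892.
4c = 892 − 84 = 808, so c = 202 px.
3 columns plus 2 gutters: 606 + 56 = 662 px.
662 − 4·48 = 470; ÷5 gives d = 94 px.

94 px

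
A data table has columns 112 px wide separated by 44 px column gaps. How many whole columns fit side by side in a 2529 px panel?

Each extra column adds 112 + 44 = 156 px.
(2529 + 44) / 156 = 16.49, so 16 columns fit.

16 columns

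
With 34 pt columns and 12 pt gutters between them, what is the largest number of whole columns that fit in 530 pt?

Each extra column adds 34 + 12 = 46 pt.
(530 + 12) / 46 = 11.78, so 11 columns fit.

11 columns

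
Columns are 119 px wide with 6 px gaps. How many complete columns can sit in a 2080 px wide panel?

16 columns

k columns need k·119 + (k−1)·6 = k·125 − 6.
k·125 − 6 ≤ 2080 → k ≤ 2086 / 125 ≈ 16.69, so k = 16.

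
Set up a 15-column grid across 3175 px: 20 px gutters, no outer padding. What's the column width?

193 px

15c + 14·20 = 3175 → 15c = 2895 → c = 193 px.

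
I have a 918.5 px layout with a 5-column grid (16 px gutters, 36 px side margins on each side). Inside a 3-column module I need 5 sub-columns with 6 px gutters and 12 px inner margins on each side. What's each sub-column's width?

90.7 px

Take off 72 px of margins, leaving 846.5 px.
5c + 4·16 = 846.5 → 5c = 782.5 → c = 156.5 px.
3 columns plus 2 gutters: 469.5 + 32 = 501.5 px.
Inner content = 501.5 − 2·12 = 477.5 px.
5 columns + 4 gutters: 5d + 4·6 = 477.5.
5d = 477.5 − 24 = 453.5, so d = 90.7 px.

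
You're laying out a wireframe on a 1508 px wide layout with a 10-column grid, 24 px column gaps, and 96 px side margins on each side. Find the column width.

110 px

Take off 192 px of margins, leaving 1316 px.
1316 − 9·24 = 1100; ÷10 gives c = 110 px.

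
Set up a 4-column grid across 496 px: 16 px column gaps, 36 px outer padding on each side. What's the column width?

Content width = 496 − 2·36 = 424 px.
4c + 3·16 = 424 → 4c = 376 → c = 94 px.

94 px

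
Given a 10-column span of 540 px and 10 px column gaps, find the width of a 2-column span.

10 columns + 9 column gaps: 10c + 9·10 = 540.
10c = 540 − 90 = 450, so c = 45 px.
2-column span = 2·45 + 1·10 = 100 px.

100 px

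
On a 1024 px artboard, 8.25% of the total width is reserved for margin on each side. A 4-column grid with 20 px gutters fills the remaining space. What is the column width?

Each margin = 8.25% of 1024 = 84.48 px; content = 1024 − 2·84.48 = 855.04 px.
855.04 − 3·20 = 795.04; ÷4 gives c = 198.76 px.

198.76 px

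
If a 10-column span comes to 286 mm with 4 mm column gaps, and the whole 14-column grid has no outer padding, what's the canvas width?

402 mm

10c + 9·4 = 286 → 10c = 250 → c = 25 mm.
Total width: 14·25 + 13·4 = 402 mm.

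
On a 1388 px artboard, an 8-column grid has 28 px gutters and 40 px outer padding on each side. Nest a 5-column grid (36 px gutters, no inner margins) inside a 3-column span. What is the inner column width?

65.8 px

Subtract both margins: 1388 − 2·40 = 1308 px.
Subtracting 7 gutters of 28 leaves 1112 for 8 columns, so c = 139 px.
3-column span = 3·139 + 2·28 = 473 px.
5d + 4·36 = 473 → 5d = 329 → d = 65.8 px.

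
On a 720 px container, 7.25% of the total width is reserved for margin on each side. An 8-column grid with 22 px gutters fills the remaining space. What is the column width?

57.7 px

Each margin = 7.25% of 720 = 52.2 px; content = 720 − 2·52.2 = 615.6 px.
Subtracting 7 gutters of 22 leaves 461.6 for 8 columns, so c = 57.7 px.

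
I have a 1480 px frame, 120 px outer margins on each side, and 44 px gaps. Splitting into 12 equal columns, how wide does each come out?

63 px

Inside the margins: 1480 − 240 = 1240 px.
Subtracting 11 gaps of 44 leaves 756 for 12 columns, so c = 63 px.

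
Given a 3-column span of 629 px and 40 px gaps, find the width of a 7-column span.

3 columns + 2 gaps: 3c + 2·40 = 629.
3c = 629 − 80 = 549, so c = 183 px.
7-column span = 7·183 + 6·40 = 1521 px.

1521 px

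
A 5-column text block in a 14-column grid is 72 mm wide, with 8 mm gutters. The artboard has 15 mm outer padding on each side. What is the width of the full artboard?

Subtracting 4 gutters of 8 leaves 40 for 5 columns, so c = 8 mm.
Adding margins, columns and gutters: 30 + 112 + 104 = 246 mm.

246 mm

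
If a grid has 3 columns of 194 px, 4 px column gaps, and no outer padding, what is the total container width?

Summing: 582 + 8 = 590 px.

590 px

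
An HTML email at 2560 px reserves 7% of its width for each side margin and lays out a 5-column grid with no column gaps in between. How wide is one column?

440.32 px

Margins: 7% × 2560 = 179.2 px each, so content = 2560 − 358.4 = 2201.6 px.
With no column gaps, each column is 2201.6/5 = 440.32 px.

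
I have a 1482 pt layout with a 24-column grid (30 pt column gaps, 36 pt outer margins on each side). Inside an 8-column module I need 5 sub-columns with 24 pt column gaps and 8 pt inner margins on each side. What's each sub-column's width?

Inside the margins: 1482 − 72 = 1410 pt.
Subtracting 23 column gaps of 30 leaves 720 for 24 columns, so c = 30 pt.
Span of 8: 8·30 + 7·30 = 240 + 210 = 450 pt.
Inner content = 450 − 2·8 = 434 pt.
434 − 4·24 = 338; ÷5 gives d = 67.6 pt.

67.6 pt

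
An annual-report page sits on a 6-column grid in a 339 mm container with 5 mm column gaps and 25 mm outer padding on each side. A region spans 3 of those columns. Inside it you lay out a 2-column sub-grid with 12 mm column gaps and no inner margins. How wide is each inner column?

65 mm

Take off 50 mm of margins, leaving 289 mm.
Subtracting 5 column gaps of 5 leaves 264 for 6 columns, so c = 44 mm.
Span of 3: 3·44 + 2·5 = 132 + 10 = 142 mm.
142 − 1·12 = 130; ÷2 gives d = 65 mm.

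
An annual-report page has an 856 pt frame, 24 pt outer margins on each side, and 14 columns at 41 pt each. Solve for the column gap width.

18 pt

Inside the margins: 856 − 48 = 808 pt.
Columns use 574 pt, leaving 234 pt across 13 column gaps = 18 pt each.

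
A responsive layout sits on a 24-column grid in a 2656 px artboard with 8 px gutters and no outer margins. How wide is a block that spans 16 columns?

1768 px

Subtracting 23 gutters of 8 leaves 2472 for 24 columns, so c = 103 px.
Span of 16: 16·103 + 15·8 = 1648 + 120 = 1768 px.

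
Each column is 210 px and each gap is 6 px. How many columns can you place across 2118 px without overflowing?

9 columns

Each extra column adds 210 + 6 = 216 px.
(2118 + 6) / 216 = 9.83, so 9 columns fit.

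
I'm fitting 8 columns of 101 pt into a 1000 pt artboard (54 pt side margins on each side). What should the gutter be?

Content width = 1000 − 2·54 = 892 pt.
8·101 + 7g = 892 → 7g = 84 → g = 12 pt.

12 pt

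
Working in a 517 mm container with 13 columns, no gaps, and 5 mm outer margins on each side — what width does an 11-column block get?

429 mm

Subtract both margins: 517 − 2·5 = 507 mm.
13c = 507 → c = 39 mm.
With no gaps, 11 columns span 11·39 = 429 mm.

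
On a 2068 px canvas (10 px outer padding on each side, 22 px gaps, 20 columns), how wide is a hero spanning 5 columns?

495.5 px

Content width = 2068 − 2·10 = 2048 px.
20 columns + 19 gaps: 20c + 19·22 = 2048.
20c = 2048 − 418 = 1630, so c = 81.5 px.
5 columns plus 4 gaps: 407.5 + 88 = 495.5 px.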